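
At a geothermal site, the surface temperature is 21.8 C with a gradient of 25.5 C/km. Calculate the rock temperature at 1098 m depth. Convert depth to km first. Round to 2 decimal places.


Convert depth to km: 1098 / 1000 = 1.098 km
Temperature increase = gradient * depth_km = 25.5 * 1.098 = 28.0 C
Temperature at depth = T_surface + delta_T = 21.8 + 28.0
T = 49.80 C

49.80


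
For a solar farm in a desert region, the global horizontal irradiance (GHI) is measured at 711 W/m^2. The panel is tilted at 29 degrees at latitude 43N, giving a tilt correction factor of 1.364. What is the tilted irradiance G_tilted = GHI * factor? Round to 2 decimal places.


Identify the given values:
  GHI = 711 W/m^2, tilt correction factor = 1.364
Apply the formula G_tilted = GHI * factor:
  G_tilted = 711 * 1.364
  G_tilted = 969.80 W/m^2

969.80


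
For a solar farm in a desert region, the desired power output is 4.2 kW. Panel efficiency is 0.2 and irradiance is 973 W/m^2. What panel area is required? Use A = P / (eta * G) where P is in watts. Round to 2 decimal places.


Convert target power to watts: P = 4.2 * 1000 = 4200.0 W
Compute denominator: eta * G = 0.2 * 973 = 194.6
Required area A = P / (eta * G) = 4200.0 / 194.6
A = 21.58 m^2

21.58


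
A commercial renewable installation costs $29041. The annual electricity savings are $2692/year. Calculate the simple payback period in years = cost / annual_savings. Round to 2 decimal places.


Simple payback period = initial cost / annual savings
Payback = 29041 / 2692
Payback = 10.79 years

10.79


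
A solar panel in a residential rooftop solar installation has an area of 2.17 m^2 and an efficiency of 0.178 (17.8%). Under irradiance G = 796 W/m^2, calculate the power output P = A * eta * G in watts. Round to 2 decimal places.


Use the solar power formula P = A * eta * G.
Given: A = 2.17 m^2, eta = 0.178, G = 796 W/m^2
P = 2.17 * 0.178 * 796
P = 307.46 W

307.46


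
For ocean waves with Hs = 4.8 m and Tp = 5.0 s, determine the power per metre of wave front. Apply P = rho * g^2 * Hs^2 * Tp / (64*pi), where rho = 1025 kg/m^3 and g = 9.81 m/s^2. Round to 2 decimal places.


Apply wave power formula:
  g^2 = 9.81^2 = 96.2361
  Hs^2 = 4.8^2 = 23.04
  Numerator = rho * g^2 * Hs^2 * Tp = 1025 * 96.2361 * 23.04 * 5.0 = 11363558.69
  Denominator = 64 * pi = 201.0619
  P = 11363558.69 / 201.0619 = 56517.70 W/m

56517.70


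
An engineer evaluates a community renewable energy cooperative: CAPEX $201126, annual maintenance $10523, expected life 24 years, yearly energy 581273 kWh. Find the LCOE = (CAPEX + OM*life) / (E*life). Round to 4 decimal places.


Total cost = CAPEX + OM * lifetime = 201126 + 10523 * 24 = 201126 + 252552 = 453678
Total generation = annual * lifetime = 581273 * 24 = 13950552 kWh
LCOE = 453678 / 13950552
LCOE = 0.0325 $/kWh

0.0325


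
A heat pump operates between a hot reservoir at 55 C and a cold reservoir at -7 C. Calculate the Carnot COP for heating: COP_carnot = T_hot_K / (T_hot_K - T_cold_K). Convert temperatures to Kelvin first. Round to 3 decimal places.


Convert to Kelvin:
  T_hot = 55 + 273.15 = 328.15 K
  T_cold = -7 + 273.15 = 266.15 K
Apply Carnot COP formula:
  COP = T_hot_K / (T_hot_K - T_cold_K) = 328.15 / 62.0
  COP = 5.293

5.293


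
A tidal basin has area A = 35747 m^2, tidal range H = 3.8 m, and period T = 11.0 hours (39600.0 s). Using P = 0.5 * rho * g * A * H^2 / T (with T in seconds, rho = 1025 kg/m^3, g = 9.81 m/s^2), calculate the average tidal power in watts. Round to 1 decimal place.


Convert period to seconds: T = 11.0 * 3600 = 39600.0 s
H^2 = 3.8^2 = 14.44
P = 0.5 * rho * g * A * H^2 / T
P = 0.5 * 1025 * 9.81 * 35747 * 14.44 / 39600.0
P = 65535.2 W

65535.2


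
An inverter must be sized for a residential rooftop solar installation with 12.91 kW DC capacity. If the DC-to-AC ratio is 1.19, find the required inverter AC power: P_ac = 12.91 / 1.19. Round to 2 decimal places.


The inverter AC capacity is determined by the DC/AC ratio.
Given: P_dc = 12.91 kW, DC/AC ratio = 1.19
P_ac = P_dc / ratio = 12.91 / 1.19
P_ac = 10.85 kW

10.85


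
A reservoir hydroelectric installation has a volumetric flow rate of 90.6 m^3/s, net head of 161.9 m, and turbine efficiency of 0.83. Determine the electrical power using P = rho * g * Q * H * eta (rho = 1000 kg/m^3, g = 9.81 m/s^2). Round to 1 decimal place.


Apply the hydropower formula P = rho * g * Q * H * eta
rho * g = 1000 * 9.81 = 9810.0
P = 9810.0 * 90.6 * 161.9 * 0.83
P = 119432396.3 W

119432396.3


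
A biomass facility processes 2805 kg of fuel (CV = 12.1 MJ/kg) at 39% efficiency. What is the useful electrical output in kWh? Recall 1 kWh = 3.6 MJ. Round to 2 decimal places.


Total energy = mass * CV = 2805 * 12.1 = 33940.5 MJ
Useful energy = total * eta = 33940.5 * 0.39 = 13236.8 MJ
Convert to kWh: 13236.8 / 3.6
Useful energy = 3676.89 kWh

3676.89


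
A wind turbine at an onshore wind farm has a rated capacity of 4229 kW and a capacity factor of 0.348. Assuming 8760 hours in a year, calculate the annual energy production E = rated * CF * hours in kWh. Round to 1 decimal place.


Annual energy = rated_kW * capacity_factor * hours_per_year
Given: P_rated = 4229 kW, CF = 0.348, hours = 8760
E = 4229 * 0.348 * 8760
E = 12892021.9 kWh

12892021.9


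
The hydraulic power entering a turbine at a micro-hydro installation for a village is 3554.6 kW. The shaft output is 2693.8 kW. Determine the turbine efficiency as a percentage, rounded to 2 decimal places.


Turbine efficiency = (output power / input power) * 100
eta = (2693.8 / 3554.6) * 100
eta = 75.78%

75.78


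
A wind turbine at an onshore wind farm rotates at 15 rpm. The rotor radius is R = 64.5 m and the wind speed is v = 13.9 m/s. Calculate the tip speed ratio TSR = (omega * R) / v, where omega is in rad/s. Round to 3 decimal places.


Convert rotational speed to rad/s:
  omega = 15 * 2 * pi / 60 = 1.5708 rad/s
Compute tip speed:
  v_tip = omega * R = 1.5708 * 64.5 = 101.316 m/s
Tip speed ratio:
  TSR = v_tip / v_wind = 101.316 / 13.9 = 7.289

7.289


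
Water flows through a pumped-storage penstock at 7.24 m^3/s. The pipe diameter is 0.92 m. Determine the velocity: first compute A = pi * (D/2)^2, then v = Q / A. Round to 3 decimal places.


Compute pipe cross-sectional area:
  A = pi * (D/2)^2 = pi * (0.92/2)^2 = 0.6648 m^2
Calculate velocity:
  v = Q / A = 7.24 / 0.6648
  v = 10.891 m/s

10.891


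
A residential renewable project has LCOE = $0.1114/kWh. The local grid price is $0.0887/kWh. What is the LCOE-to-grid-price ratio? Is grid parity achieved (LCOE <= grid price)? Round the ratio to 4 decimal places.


Compare LCOE to grid price:
  LCOE = $0.1114/kWh, Grid price = $0.0887/kWh
  Ratio = LCOE / grid_price = 0.1114 / 0.0887 = 1.2559
  Grid parity achieved (ratio <= 1)? no

1.2559


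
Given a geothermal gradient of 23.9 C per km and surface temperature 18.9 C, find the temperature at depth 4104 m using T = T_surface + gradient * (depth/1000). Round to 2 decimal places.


Convert depth to km: 4104 / 1000 = 4.104 km
Temperature increase = gradient * depth_km = 23.9 * 4.104 = 98.09 C
Temperature at depth = T_surface + delta_T = 18.9 + 98.09
T = 116.99 C

116.99


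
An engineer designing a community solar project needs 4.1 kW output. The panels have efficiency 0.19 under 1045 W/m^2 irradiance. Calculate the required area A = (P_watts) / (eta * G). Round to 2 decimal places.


Convert target power to watts: P = 4.1 * 1000 = 4100.0 W
Compute denominator: eta * G = 0.19 * 1045 = 198.55
Required area A = P / (eta * G) = 4100.0 / 198.55
A = 20.65 m^2

20.65


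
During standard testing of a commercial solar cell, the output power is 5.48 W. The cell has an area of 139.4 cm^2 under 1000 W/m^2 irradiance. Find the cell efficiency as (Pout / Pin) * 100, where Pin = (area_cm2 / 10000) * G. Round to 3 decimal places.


First compute the input power:
  Pin = area_cm2 / 10000 * G = 139.4 / 10000 * 1000 = 13.94 W
Then compute efficiency:
  Efficiency = (Pout / Pin) * 100 = (5.48 / 13.94) * 100
  Efficiency = 39.311%

39.311


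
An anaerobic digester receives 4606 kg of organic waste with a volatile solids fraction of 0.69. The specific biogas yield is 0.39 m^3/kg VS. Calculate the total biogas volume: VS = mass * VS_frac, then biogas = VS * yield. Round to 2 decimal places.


Compute volatile solids:
  VS = mass * VS_fraction = 4606 * 0.69 = 3178.14 kg
Calculate biogas volume:
  Biogas = VS * specific_yield = 3178.14 * 0.39
  Biogas = 1239.47 m^3

1239.47


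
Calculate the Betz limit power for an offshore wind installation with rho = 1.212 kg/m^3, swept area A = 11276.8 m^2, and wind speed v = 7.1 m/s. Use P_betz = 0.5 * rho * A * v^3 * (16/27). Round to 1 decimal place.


The Betz coefficient Cp_max = 16/27 = 0.5926
v^3 = 7.1^3 = 357.911
P_betz = 0.5 * rho * A * v^3 * Cp_max
P_betz = 0.5 * 1.212 * 11276.8 * 357.911 * 0.5926
P_betz = 1449405.0 W

1449405.0


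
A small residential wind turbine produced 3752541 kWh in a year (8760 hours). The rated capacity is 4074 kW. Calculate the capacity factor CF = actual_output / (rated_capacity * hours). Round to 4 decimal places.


Capacity factor = actual output / maximum possible output
Maximum possible = rated * hours = 4074 * 8760 = 35688240 kWh
CF = 3752541 / 35688240
CF = 0.1051

0.1051


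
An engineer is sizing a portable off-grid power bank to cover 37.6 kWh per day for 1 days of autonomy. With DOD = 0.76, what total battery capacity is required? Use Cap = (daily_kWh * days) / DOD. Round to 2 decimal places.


Total energy needed = daily * days = 37.6 * 1 = 37.6 kWh
Account for depth of discharge:
  Cap = total_energy / DOD = 37.6 / 0.76
  Cap = 49.47 kWh

49.47


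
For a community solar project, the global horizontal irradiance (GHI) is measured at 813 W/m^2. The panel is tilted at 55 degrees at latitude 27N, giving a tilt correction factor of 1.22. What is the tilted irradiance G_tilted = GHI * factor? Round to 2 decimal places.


Identify the given values:
  GHI = 813 W/m^2, tilt correction factor = 1.22
Apply the formula G_tilted = GHI * factor:
  G_tilted = 813 * 1.22
  G_tilted = 991.86 W/m^2

991.86


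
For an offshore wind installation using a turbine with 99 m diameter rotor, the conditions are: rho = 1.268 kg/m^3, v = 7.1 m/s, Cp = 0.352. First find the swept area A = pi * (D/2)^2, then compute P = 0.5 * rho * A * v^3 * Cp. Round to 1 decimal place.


Step 1 -- Compute swept area:
  A = pi * (D/2)^2 = pi * (99/2)^2 = 7697.69 m^2
Step 2 -- Apply wind power equation:
  P = 0.5 * rho * A * v^3 * Cp
  v^3 = 7.1^3 = 357.911
  P = 0.5 * 1.268 * 7697.69 * 357.911 * 0.352
  P = 614847.3 W

614847.3


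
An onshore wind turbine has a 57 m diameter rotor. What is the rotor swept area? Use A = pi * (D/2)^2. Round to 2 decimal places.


Compute the rotor radius:
  r = D / 2 = 57 / 2 = 28.5 m
Calculate swept area:
  A = pi * r^2 = pi * 28.5^2
  A = 2551.76 m^2

2551.76


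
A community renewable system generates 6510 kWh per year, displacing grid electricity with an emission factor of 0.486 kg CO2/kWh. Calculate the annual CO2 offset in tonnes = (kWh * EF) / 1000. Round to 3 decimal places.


CO2 offset in kg = generation * emission_factor
CO2 offset = 6510 * 0.486 = 3163.86 kg
Convert to tonnes:
  CO2 offset = 3163.86 / 1000 = 3.164 tonnes

3.164


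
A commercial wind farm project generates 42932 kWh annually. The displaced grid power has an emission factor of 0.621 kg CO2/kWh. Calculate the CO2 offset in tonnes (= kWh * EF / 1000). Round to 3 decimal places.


CO2 offset in kg = generation * emission_factor
CO2 offset = 42932 * 0.621 = 26660.77 kg
Convert to tonnes:
  CO2 offset = 26660.77 / 1000 = 26.661 tonnes

26.661


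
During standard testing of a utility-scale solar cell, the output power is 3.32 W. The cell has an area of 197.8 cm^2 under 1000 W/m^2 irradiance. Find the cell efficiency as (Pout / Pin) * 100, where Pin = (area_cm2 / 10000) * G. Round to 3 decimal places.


First compute the input power:
  Pin = area_cm2 / 10000 * G = 197.8 / 10000 * 1000 = 19.78 W
Then compute efficiency:
  Efficiency = (Pout / Pin) * 100 = (3.32 / 19.78) * 100
  Efficiency = 16.785%

16.785


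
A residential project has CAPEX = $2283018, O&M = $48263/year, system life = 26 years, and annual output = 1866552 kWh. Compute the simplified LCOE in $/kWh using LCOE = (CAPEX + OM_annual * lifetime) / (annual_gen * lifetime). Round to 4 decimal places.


Total cost = CAPEX + OM * lifetime = 2283018 + 48263 * 26 = 2283018 + 1254838 = 3537856
Total generation = annual * lifetime = 1866552 * 26 = 48530352 kWh
LCOE = 3537856 / 48530352
LCOE = 0.0729 $/kWh

0.0729


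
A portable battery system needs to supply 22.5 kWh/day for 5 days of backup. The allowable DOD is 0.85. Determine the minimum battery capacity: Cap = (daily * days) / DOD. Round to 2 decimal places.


Total energy needed = daily * days = 22.5 * 5 = 112.5 kWh
Account for depth of discharge:
  Cap = total_energy / DOD = 112.5 / 0.85
  Cap = 132.35 kWh

132.35


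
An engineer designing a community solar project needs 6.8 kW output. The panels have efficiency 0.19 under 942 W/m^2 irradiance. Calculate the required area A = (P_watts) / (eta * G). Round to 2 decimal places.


Convert target power to watts: P = 6.8 * 1000 = 6800.0 W
Compute denominator: eta * G = 0.19 * 942 = 178.98
Required area A = P / (eta * G) = 6800.0 / 178.98
A = 37.99 m^2

37.99


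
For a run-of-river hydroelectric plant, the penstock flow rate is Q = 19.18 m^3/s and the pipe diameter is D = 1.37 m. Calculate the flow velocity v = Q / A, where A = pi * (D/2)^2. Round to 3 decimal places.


Compute pipe cross-sectional area:
  A = pi * (D/2)^2 = pi * (1.37/2)^2 = 1.4741 m^2
Calculate velocity:
  v = Q / A = 19.18 / 1.4741
  v = 13.011 m/s

13.011


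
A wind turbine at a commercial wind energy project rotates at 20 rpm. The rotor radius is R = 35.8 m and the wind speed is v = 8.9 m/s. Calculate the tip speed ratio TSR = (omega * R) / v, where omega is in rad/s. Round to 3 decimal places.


Convert rotational speed to rad/s:
  omega = 20 * 2 * pi / 60 = 2.0944 rad/s
Compute tip speed:
  v_tip = omega * R = 2.0944 * 35.8 = 74.979 m/s
Tip speed ratio:
  TSR = v_tip / v_wind = 74.979 / 8.9 = 8.425

8.425


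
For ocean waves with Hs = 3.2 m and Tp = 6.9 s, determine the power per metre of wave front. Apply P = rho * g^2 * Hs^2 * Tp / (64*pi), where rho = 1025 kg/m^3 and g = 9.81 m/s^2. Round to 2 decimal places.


Apply wave power formula:
  g^2 = 9.81^2 = 96.2361
  Hs^2 = 3.2^2 = 10.24
  Numerator = rho * g^2 * Hs^2 * Tp = 1025 * 96.2361 * 10.24 * 6.9 = 6969649.33
  Denominator = 64 * pi = 201.0619
  P = 6969649.33 / 201.0619 = 34664.19 W/m

34664.19


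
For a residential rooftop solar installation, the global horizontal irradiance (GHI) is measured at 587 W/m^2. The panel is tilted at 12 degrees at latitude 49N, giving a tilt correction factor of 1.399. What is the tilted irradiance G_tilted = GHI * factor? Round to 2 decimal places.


Identify the given values:
  GHI = 587 W/m^2, tilt correction factor = 1.399
Apply the formula G_tilted = GHI * factor:
  G_tilted = 587 * 1.399
  G_tilted = 821.21 W/m^2

821.21


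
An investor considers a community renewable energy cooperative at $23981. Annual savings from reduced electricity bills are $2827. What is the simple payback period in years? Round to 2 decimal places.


Simple payback period = initial cost / annual savings
Payback = 23981 / 2827
Payback = 8.48 years

8.48


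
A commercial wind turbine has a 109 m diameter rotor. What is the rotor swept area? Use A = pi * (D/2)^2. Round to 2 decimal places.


Compute the rotor radius:
  r = D / 2 = 109 / 2 = 54.5 m
Calculate swept area:
  A = pi * r^2 = pi * 54.5^2
  A = 9331.32 m^2

9331.32


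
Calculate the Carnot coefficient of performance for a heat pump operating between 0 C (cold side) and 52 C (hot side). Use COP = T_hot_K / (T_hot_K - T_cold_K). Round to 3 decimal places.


Convert to Kelvin:
  T_hot = 52 + 273.15 = 325.15 K
  T_cold = 0 + 273.15 = 273.15 K
Apply Carnot COP formula:
  COP = T_hot_K / (T_hot_K - T_cold_K) = 325.15 / 52.0
  COP = 6.253

6.253


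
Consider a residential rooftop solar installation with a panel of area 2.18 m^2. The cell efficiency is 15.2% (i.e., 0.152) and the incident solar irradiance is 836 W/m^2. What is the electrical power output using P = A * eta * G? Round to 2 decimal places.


Use the solar power formula P = A * eta * G.
Given: A = 2.18 m^2, eta = 0.152, G = 836 W/m^2
P = 2.18 * 0.152 * 836
P = 277.02 W

277.02


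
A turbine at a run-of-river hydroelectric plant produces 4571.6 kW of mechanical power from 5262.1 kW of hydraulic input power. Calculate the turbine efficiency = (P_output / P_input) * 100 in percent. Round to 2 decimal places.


Turbine efficiency = (output power / input power) * 100
eta = (4571.6 / 5262.1) * 100
eta = 86.88%

86.88


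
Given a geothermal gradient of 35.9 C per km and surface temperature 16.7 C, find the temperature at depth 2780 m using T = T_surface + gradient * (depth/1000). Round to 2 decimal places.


Convert depth to km: 2780 / 1000 = 2.78 km
Temperature increase = gradient * depth_km = 35.9 * 2.78 = 99.8 C
Temperature at depth = T_surface + delta_T = 16.7 + 99.8
T = 116.50 C

116.50


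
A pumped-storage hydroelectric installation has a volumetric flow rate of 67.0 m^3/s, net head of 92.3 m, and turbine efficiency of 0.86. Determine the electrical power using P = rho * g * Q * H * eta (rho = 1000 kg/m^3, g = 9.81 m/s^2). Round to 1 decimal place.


Apply the hydropower formula P = rho * g * Q * H * eta
rho * g = 1000 * 9.81 = 9810.0
P = 9810.0 * 67.0 * 92.3 * 0.86
P = 52172778.1 W

52172778.1


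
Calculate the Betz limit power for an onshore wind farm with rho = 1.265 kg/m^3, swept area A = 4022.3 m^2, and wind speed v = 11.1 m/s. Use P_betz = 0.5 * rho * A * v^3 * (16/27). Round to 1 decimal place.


The Betz coefficient Cp_max = 16/27 = 0.5926
v^3 = 11.1^3 = 1367.631
P_betz = 0.5 * rho * A * v^3 * Cp_max
P_betz = 0.5 * 1.265 * 4022.3 * 1367.631 * 0.5926
P_betz = 2061864.6 W

2061864.6


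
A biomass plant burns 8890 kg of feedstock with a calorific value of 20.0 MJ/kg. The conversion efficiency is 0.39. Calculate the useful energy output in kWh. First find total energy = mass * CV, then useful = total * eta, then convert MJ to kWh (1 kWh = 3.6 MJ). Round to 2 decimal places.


Total energy = mass * CV = 8890 * 20.0 = 177800.0 MJ
Useful energy = total * eta = 177800.0 * 0.39 = 69342.0 MJ
Convert to kWh: 69342.0 / 3.6
Useful energy = 19261.67 kWh

19261.67


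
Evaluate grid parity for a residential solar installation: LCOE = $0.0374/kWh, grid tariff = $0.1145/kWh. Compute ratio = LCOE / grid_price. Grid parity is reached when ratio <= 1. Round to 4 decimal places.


Compare LCOE to grid price:
  LCOE = $0.0374/kWh, Grid price = $0.1145/kWh
  Ratio = LCOE / grid_price = 0.0374 / 0.1145 = 0.3266
  Grid parity achieved (ratio <= 1)? yes

0.3266


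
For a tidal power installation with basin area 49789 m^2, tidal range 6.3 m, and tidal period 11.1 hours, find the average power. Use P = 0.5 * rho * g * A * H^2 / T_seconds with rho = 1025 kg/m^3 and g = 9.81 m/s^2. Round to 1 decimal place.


Convert period to seconds: T = 11.1 * 3600 = 39960.0 s
H^2 = 6.3^2 = 39.69
P = 0.5 * rho * g * A * H^2 / T
P = 0.5 * 1025 * 9.81 * 49789 * 39.69 / 39960.0
P = 248629.1 W

248629.1


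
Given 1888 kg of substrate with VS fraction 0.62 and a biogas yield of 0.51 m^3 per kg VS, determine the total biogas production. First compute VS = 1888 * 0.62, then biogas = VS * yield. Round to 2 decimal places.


Compute volatile solids:
  VS = mass * VS_fraction = 1888 * 0.62 = 1170.56 kg
Calculate biogas volume:
  Biogas = VS * specific_yield = 1170.56 * 0.51
  Biogas = 596.99 m^3

596.99


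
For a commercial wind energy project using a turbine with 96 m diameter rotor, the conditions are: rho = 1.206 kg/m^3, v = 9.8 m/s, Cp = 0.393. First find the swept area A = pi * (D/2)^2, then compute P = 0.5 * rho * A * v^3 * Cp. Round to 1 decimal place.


Step 1 -- Compute swept area:
  A = pi * (D/2)^2 = pi * (96/2)^2 = 7238.23 m^2
Step 2 -- Apply wind power equation:
  P = 0.5 * rho * A * v^3 * Cp
  v^3 = 9.8^3 = 941.192
  P = 0.5 * 1.206 * 7238.23 * 941.192 * 0.393
  P = 1614434.5 W

1614434.5


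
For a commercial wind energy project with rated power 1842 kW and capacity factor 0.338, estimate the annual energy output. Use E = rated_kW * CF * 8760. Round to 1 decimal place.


Annual energy = rated_kW * capacity_factor * hours_per_year
Given: P_rated = 1842 kW, CF = 0.338, hours = 8760
E = 1842 * 0.338 * 8760
E = 5453941.0 kWh

5453941.0


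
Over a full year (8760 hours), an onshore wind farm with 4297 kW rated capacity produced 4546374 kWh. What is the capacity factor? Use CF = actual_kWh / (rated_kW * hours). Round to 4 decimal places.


Capacity factor = actual output / maximum possible output
Maximum possible = rated * hours = 4297 * 8760 = 37641720 kWh
CF = 4546374 / 37641720
CF = 0.1208

0.1208


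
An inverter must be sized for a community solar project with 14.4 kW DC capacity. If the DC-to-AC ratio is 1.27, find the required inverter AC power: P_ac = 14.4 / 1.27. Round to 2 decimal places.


The inverter AC capacity is determined by the DC/AC ratio.
Given: P_dc = 14.4 kW, DC/AC ratio = 1.27
P_ac = P_dc / ratio = 14.4 / 1.27
P_ac = 11.34 kW

11.34


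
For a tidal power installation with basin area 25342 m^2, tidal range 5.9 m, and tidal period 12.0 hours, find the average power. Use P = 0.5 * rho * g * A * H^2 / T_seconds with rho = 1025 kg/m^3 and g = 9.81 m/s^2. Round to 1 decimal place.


Convert period to seconds: T = 12.0 * 3600 = 43200.0 s
H^2 = 5.9^2 = 34.81
P = 0.5 * rho * g * A * H^2 / T
P = 0.5 * 1025 * 9.81 * 25342 * 34.81 / 43200.0
P = 102665.4 W

102665.4


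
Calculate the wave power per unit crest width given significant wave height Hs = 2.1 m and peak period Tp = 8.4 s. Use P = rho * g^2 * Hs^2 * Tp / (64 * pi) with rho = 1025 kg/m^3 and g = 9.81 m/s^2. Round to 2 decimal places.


Apply wave power formula:
  g^2 = 9.81^2 = 96.2361
  Hs^2 = 2.1^2 = 4.41
  Numerator = rho * g^2 * Hs^2 * Tp = 1025 * 96.2361 * 4.41 * 8.4 = 3654094.34
  Denominator = 64 * pi = 201.0619
  P = 3654094.34 / 201.0619 = 18173.97 W/m

18173.97


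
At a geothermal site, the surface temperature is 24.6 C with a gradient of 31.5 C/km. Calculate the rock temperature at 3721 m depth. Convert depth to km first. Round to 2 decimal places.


Convert depth to km: 3721 / 1000 = 3.721 km
Temperature increase = gradient * depth_km = 31.5 * 3.721 = 117.21 C
Temperature at depth = T_surface + delta_T = 24.6 + 117.21
T = 141.81 C

141.81


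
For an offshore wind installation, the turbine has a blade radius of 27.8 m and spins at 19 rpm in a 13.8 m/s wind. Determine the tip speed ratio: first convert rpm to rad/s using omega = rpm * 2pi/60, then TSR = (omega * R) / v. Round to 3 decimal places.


Convert rotational speed to rad/s:
  omega = 19 * 2 * pi / 60 = 1.9897 rad/s
Compute tip speed:
  v_tip = omega * R = 1.9897 * 27.8 = 55.313 m/s
Tip speed ratio:
  TSR = v_tip / v_wind = 55.313 / 13.8 = 4.008

4.008


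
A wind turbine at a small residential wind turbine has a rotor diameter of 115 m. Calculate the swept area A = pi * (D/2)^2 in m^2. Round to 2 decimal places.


Compute the rotor radius:
  r = D / 2 = 115 / 2 = 57.5 m
Calculate swept area:
  A = pi * r^2 = pi * 57.5^2
  A = 10386.89 m^2

10386.89


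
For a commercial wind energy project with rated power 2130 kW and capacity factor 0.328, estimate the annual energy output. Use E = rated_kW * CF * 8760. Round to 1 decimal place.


Annual energy = rated_kW * capacity_factor * hours_per_year
Given: P_rated = 2130 kW, CF = 0.328, hours = 8760
E = 2130 * 0.328 * 8760
E = 6120086.4 kWh

6120086.4


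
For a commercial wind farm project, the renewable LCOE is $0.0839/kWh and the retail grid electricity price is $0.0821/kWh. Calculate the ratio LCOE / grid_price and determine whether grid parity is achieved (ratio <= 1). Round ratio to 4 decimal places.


Compare LCOE to grid price:
  LCOE = $0.0839/kWh, Grid price = $0.0821/kWh
  Ratio = LCOE / grid_price = 0.0839 / 0.0821 = 1.0219
  Grid parity achieved (ratio <= 1)? no

1.0219


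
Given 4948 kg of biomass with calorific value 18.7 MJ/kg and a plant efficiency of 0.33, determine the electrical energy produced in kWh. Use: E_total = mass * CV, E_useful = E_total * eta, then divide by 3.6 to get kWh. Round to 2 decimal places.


Total energy = mass * CV = 4948 * 18.7 = 92527.6 MJ
Useful energy = total * eta = 92527.6 * 0.33 = 30534.11 MJ
Convert to kWh: 30534.11 / 3.6
Useful energy = 8481.70 kWh

8481.70


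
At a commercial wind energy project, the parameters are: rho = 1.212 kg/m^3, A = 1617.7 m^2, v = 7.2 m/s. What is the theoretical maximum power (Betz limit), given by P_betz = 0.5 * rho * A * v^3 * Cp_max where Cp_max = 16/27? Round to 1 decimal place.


The Betz coefficient Cp_max = 16/27 = 0.5926
v^3 = 7.2^3 = 373.248
P_betz = 0.5 * rho * A * v^3 * Cp_max
P_betz = 0.5 * 1.212 * 1617.7 * 373.248 * 0.5926
P_betz = 216832.5 W

216832.5


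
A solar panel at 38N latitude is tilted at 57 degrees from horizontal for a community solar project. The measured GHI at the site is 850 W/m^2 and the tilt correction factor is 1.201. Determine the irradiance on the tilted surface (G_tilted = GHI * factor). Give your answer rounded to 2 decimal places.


Identify the given values:
  GHI = 850 W/m^2, tilt correction factor = 1.201
Apply the formula G_tilted = GHI * factor:
  G_tilted = 850 * 1.201
  G_tilted = 1020.85 W/m^2

1020.85


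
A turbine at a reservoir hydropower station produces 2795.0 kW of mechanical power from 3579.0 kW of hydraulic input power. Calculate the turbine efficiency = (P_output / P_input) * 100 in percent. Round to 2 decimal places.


Turbine efficiency = (output power / input power) * 100
eta = (2795.0 / 3579.0) * 100
eta = 78.09%

78.09


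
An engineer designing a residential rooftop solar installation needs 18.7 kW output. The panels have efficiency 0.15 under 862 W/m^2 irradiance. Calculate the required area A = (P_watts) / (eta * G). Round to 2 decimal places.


Convert target power to watts: P = 18.7 * 1000 = 18700.0 W
Compute denominator: eta * G = 0.15 * 862 = 129.3
Required area A = P / (eta * G) = 18700.0 / 129.3
A = 144.62 m^2

144.62


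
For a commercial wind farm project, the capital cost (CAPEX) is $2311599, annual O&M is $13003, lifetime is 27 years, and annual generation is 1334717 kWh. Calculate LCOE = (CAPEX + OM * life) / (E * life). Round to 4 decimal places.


Total cost = CAPEX + OM * lifetime = 2311599 + 13003 * 27 = 2311599 + 351081 = 2662680
Total generation = annual * lifetime = 1334717 * 27 = 36037359 kWh
LCOE = 2662680 / 36037359
LCOE = 0.0739 $/kWh

0.0739


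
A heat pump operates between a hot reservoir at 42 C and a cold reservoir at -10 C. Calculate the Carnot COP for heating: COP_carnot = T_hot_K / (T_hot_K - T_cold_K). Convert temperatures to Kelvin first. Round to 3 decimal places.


Convert to Kelvin:
  T_hot = 42 + 273.15 = 315.15 K
  T_cold = -10 + 273.15 = 263.15 K
Apply Carnot COP formula:
  COP = T_hot_K / (T_hot_K - T_cold_K) = 315.15 / 52.0
  COP = 6.061

6.061


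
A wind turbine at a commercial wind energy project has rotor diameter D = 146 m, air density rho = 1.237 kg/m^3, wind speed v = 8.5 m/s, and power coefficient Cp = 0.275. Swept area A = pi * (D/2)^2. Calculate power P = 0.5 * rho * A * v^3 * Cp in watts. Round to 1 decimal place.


Step 1 -- Compute swept area:
  A = pi * (D/2)^2 = pi * (146/2)^2 = 16741.55 m^2
Step 2 -- Apply wind power equation:
  P = 0.5 * rho * A * v^3 * Cp
  v^3 = 8.5^3 = 614.125
  P = 0.5 * 1.237 * 16741.55 * 614.125 * 0.275
  P = 1748738.1 W

1748738.1


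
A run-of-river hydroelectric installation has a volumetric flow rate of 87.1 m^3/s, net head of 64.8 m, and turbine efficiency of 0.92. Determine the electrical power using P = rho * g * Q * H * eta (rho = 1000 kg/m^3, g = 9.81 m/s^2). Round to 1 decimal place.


Apply the hydropower formula P = rho * g * Q * H * eta
rho * g = 1000 * 9.81 = 9810.0
P = 9810.0 * 87.1 * 64.8 * 0.92
P = 50938950.8 W

50938950.8


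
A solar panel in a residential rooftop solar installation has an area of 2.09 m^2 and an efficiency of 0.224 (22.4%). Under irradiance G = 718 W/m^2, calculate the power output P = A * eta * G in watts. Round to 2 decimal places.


Use the solar power formula P = A * eta * G.
Given: A = 2.09 m^2, eta = 0.224, G = 718 W/m^2
P = 2.09 * 0.224 * 718
P = 336.14 W

336.14


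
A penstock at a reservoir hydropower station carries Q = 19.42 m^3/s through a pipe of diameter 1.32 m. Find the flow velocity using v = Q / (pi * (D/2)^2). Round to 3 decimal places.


Compute pipe cross-sectional area:
  A = pi * (D/2)^2 = pi * (1.32/2)^2 = 1.3685 m^2
Calculate velocity:
  v = Q / A = 19.42 / 1.3685
  v = 14.191 m/s

14.191


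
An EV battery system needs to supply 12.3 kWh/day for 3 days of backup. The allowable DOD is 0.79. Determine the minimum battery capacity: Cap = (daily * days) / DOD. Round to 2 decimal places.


Total energy needed = daily * days = 12.3 * 3 = 36.9 kWh
Account for depth of discharge:
  Cap = total_energy / DOD = 36.9 / 0.79
  Cap = 46.71 kWh

46.71


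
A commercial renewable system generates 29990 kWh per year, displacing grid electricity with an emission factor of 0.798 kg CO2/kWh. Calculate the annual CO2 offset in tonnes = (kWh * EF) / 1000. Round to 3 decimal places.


CO2 offset in kg = generation * emission_factor
CO2 offset = 29990 * 0.798 = 23932.02 kg
Convert to tonnes:
  CO2 offset = 23932.02 / 1000 = 23.932 tonnes

23.932


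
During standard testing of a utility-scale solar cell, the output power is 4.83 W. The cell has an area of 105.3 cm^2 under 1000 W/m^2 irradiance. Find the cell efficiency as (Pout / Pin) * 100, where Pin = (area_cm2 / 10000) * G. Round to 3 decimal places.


First compute the input power:
  Pin = area_cm2 / 10000 * G = 105.3 / 10000 * 1000 = 10.53 W
Then compute efficiency:
  Efficiency = (Pout / Pin) * 100 = (4.83 / 10.53) * 100
  Efficiency = 45.869%

45.869


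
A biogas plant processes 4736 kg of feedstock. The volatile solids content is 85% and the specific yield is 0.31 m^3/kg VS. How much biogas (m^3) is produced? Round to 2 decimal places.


Compute volatile solids:
  VS = mass * VS_fraction = 4736 * 0.85 = 4025.6 kg
Calculate biogas volume:
  Biogas = VS * specific_yield = 4025.6 * 0.31
  Biogas = 1247.94 m^3

1247.94


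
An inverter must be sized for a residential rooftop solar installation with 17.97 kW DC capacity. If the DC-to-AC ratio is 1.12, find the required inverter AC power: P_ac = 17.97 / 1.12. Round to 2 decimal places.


The inverter AC capacity is determined by the DC/AC ratio.
Given: P_dc = 17.97 kW, DC/AC ratio = 1.12
P_ac = P_dc / ratio = 17.97 / 1.12
P_ac = 16.04 kW

16.04


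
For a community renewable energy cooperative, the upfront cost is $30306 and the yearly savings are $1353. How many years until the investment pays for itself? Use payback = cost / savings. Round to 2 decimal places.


Simple payback period = initial cost / annual savings
Payback = 30306 / 1353
Payback = 22.40 years

22.40


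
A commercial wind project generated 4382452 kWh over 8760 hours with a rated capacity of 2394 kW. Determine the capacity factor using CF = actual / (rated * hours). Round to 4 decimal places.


Capacity factor = actual output / maximum possible output
Maximum possible = rated * hours = 2394 * 8760 = 20971440 kWh
CF = 4382452 / 20971440
CF = 0.2090

0.2090


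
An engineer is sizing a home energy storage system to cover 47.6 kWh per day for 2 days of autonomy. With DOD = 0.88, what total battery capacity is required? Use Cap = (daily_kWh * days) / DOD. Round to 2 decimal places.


Total energy needed = daily * days = 47.6 * 2 = 95.2 kWh
Account for depth of discharge:
  Cap = total_energy / DOD = 95.2 / 0.88
  Cap = 108.18 kWh

108.18


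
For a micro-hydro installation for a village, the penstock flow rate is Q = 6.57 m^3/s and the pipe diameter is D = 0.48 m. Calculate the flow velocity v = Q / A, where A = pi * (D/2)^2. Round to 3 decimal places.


Compute pipe cross-sectional area:
  A = pi * (D/2)^2 = pi * (0.48/2)^2 = 0.181 m^2
Calculate velocity:
  v = Q / A = 6.57 / 0.181
  v = 36.307 m/s

36.307


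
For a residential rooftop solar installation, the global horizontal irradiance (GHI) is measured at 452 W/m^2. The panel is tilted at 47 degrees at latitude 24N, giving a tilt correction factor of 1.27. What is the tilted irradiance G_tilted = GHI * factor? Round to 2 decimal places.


Identify the given values:
  GHI = 452 W/m^2, tilt correction factor = 1.27
Apply the formula G_tilted = GHI * factor:
  G_tilted = 452 * 1.27
  G_tilted = 574.04 W/m^2

574.04


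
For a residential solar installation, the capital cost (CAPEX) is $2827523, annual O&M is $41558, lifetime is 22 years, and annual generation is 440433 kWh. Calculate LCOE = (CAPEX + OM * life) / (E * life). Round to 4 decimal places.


Total cost = CAPEX + OM * lifetime = 2827523 + 41558 * 22 = 2827523 + 914276 = 3741799
Total generation = annual * lifetime = 440433 * 22 = 9689526 kWh
LCOE = 3741799 / 9689526
LCOE = 0.3862 $/kWh

0.3862


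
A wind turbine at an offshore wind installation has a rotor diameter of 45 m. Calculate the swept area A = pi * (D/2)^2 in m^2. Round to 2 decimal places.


Compute the rotor radius:
  r = D / 2 = 45 / 2 = 22.5 m
Calculate swept area:
  A = pi * r^2 = pi * 22.5^2
  A = 1590.43 m^2

1590.43


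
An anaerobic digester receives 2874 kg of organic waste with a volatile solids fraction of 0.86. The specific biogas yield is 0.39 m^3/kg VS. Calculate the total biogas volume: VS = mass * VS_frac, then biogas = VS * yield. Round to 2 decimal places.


Compute volatile solids:
  VS = mass * VS_fraction = 2874 * 0.86 = 2471.64 kg
Calculate biogas volume:
  Biogas = VS * specific_yield = 2471.64 * 0.39
  Biogas = 963.94 m^3

963.94


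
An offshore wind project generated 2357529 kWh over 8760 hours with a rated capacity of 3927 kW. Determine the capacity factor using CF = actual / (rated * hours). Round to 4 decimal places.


Capacity factor = actual output / maximum possible output
Maximum possible = rated * hours = 3927 * 8760 = 34400520 kWh
CF = 2357529 / 34400520
CF = 0.0685

0.0685


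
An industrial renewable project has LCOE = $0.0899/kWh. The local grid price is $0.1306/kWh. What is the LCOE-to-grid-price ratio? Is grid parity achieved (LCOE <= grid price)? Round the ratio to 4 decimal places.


Compare LCOE to grid price:
  LCOE = $0.0899/kWh, Grid price = $0.1306/kWh
  Ratio = LCOE / grid_price = 0.0899 / 0.1306 = 0.6884
  Grid parity achieved (ratio <= 1)? yes

0.6884


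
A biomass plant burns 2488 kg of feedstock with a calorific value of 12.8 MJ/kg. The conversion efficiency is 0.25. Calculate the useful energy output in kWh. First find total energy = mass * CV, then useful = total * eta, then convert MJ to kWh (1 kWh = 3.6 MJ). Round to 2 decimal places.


Total energy = mass * CV = 2488 * 12.8 = 31846.4 MJ
Useful energy = total * eta = 31846.4 * 0.25 = 7961.6 MJ
Convert to kWh: 7961.6 / 3.6
Useful energy = 2211.56 kWh

2211.56


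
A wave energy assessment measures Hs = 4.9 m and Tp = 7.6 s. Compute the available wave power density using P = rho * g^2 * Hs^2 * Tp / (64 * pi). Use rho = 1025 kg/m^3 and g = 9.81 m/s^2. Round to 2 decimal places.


Apply wave power formula:
  g^2 = 9.81^2 = 96.2361
  Hs^2 = 4.9^2 = 24.01
  Numerator = rho * g^2 * Hs^2 * Tp = 1025 * 96.2361 * 24.01 * 7.6 = 17999798.05
  Denominator = 64 * pi = 201.0619
  P = 17999798.05 / 201.0619 = 89523.65 W/m

89523.65


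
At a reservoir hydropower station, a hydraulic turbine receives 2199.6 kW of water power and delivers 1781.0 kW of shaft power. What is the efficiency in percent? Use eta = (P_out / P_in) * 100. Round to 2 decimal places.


Turbine efficiency = (output power / input power) * 100
eta = (1781.0 / 2199.6) * 100
eta = 80.97%

80.97


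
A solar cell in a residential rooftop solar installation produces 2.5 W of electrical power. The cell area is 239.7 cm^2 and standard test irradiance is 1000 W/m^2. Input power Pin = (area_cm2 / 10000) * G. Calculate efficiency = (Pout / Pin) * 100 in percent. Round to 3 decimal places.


First compute the input power:
  Pin = area_cm2 / 10000 * G = 239.7 / 10000 * 1000 = 23.97 W
Then compute efficiency:
  Efficiency = (Pout / Pin) * 100 = (2.5 / 23.97) * 100
  Efficiency = 10.430%

10.430


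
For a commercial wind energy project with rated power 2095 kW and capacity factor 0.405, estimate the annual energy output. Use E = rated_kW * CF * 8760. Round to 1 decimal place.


Annual energy = rated_kW * capacity_factor * hours_per_year
Given: P_rated = 2095 kW, CF = 0.405, hours = 8760
E = 2095 * 0.405 * 8760
E = 7432641.0 kWh

7432641.0


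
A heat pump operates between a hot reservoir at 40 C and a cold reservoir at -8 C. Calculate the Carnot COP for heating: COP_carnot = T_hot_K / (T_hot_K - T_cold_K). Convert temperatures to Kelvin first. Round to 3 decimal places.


Convert to Kelvin:
  T_hot = 40 + 273.15 = 313.15 K
  T_cold = -8 + 273.15 = 265.15 K
Apply Carnot COP formula:
  COP = T_hot_K / (T_hot_K - T_cold_K) = 313.15 / 48.0
  COP = 6.524

6.524


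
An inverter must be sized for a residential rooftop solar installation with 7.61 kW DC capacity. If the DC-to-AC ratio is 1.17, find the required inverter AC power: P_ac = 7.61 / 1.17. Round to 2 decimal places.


The inverter AC capacity is determined by the DC/AC ratio.
Given: P_dc = 7.61 kW, DC/AC ratio = 1.17
P_ac = P_dc / ratio = 7.61 / 1.17
P_ac = 6.50 kW

6.50


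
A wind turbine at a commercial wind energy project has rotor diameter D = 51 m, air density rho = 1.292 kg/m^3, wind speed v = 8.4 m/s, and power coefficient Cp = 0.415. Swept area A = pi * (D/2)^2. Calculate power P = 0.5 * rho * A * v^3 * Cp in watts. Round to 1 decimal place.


Step 1 -- Compute swept area:
  A = pi * (D/2)^2 = pi * (51/2)^2 = 2042.82 m^2
Step 2 -- Apply wind power equation:
  P = 0.5 * rho * A * v^3 * Cp
  v^3 = 8.4^3 = 592.704
  P = 0.5 * 1.292 * 2042.82 * 592.704 * 0.415
  P = 324600.1 W

324600.1


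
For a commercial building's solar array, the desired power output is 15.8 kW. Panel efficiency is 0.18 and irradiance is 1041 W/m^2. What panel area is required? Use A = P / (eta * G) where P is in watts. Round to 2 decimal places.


Convert target power to watts: P = 15.8 * 1000 = 15800.0 W
Compute denominator: eta * G = 0.18 * 1041 = 187.38
Required area A = P / (eta * G) = 15800.0 / 187.38
A = 84.32 m^2

84.32


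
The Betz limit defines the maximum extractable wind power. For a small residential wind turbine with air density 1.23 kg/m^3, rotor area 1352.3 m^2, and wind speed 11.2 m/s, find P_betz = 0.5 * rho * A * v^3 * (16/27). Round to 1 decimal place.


The Betz coefficient Cp_max = 16/27 = 0.5926
v^3 = 11.2^3 = 1404.928
P_betz = 0.5 * rho * A * v^3 * Cp_max
P_betz = 0.5 * 1.23 * 1352.3 * 1404.928 * 0.5926
P_betz = 692402.2 W

692402.2


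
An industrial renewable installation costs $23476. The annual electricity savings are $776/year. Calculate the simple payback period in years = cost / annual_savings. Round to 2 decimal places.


Simple payback period = initial cost / annual savings
Payback = 23476 / 776
Payback = 30.25 years

30.25


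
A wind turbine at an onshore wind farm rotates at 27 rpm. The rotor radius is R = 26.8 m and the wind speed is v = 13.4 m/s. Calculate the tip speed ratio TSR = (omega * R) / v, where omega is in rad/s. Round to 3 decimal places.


Convert rotational speed to rad/s:
  omega = 27 * 2 * pi / 60 = 2.8274 rad/s
Compute tip speed:
  v_tip = omega * R = 2.8274 * 26.8 = 75.775 m/s
Tip speed ratio:
  TSR = v_tip / v_wind = 75.775 / 13.4 = 5.655

5.655
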